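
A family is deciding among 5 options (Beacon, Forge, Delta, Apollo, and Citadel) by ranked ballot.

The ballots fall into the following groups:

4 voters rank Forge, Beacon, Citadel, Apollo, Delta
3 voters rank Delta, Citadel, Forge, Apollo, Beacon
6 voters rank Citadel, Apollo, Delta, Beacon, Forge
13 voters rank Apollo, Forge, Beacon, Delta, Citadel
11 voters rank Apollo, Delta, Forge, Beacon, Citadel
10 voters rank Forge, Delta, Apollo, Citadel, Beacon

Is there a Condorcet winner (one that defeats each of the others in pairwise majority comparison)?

Yes

Head-to-head results (47 voters total):
Beacon vs Forge: Forge wins 41–6.
Beacon vs Delta: Delta wins 30–17.
Beacon vs Apollo: Apollo wins 43–4.
Beacon vs Citadel: Beacon wins 28–19.
Forge vs Delta: Forge wins 27–20.
Forge vs Apollo: Apollo wins 30–17.
Forge vs Citadel: Forge wins 38–9.
Delta vs Apollo: Apollo wins 34–13.
Delta vs Citadel: Delta wins 37–10.
Apollo vs Citadel: Apollo wins 34–13.
Apollo beats each rival — Beacon (43–4), Forge (30–17), Delta (34–13), Citadel (34–13) — so Apollo is the Condorcet winner.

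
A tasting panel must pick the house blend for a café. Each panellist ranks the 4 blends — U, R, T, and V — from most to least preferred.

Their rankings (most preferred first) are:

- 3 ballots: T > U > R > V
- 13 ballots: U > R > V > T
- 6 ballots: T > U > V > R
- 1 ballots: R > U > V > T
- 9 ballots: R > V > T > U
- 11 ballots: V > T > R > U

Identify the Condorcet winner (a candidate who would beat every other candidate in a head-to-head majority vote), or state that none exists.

Head-to-head results (43 voters total):
U vs R: U wins 22–21.
U vs T: T wins 29–14.
U vs V: U wins 23–20.
R vs T: R wins 23–20.
R vs V: R wins 26–17.
T vs V: V wins 34–9.
No candidate beats all others: U beats R beats T beats U, a majority cycle.

None — there is no Condorcet winner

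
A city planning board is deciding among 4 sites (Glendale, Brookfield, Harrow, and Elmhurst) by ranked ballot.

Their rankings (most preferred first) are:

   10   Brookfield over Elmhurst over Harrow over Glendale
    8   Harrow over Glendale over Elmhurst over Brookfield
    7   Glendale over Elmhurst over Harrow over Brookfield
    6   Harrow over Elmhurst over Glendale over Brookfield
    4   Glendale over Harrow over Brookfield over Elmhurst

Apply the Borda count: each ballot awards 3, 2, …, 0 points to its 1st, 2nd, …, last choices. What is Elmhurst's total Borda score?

54

Borda scores:
  Glendale: 10·0 + 8·2 + 7·3 + 6·1 + 4·3 = 55
  Brookfield: 10·3 + 8·0 + 7·0 + 6·0 + 4·1 = 34
  Harrow: 10·1 + 8·3 + 7·1 + 6·3 + 4·2 = 67
  Elmhurst: 10·2 + 8·1 + 7·2 + 6·2 + 4·0 = 54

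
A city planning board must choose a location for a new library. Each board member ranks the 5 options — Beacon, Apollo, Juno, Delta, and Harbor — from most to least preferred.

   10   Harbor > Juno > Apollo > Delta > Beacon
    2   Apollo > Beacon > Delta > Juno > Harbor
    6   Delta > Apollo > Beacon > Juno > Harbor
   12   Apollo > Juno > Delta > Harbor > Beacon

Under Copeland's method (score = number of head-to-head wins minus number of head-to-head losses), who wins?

Apollo

Pairwise results:
  Beacon vs Apollo: Apollo wins 30–0.
  Beacon vs Juno: Juno wins 22–8.
  Beacon vs Delta: Delta wins 28–2.
  Beacon vs Harbor: Harbor wins 22–8.
  Apollo vs Juno: Apollo wins 20–10.
  Apollo vs Delta: Apollo wins 24–6.
  Apollo vs Harbor: Apollo wins 20–10.
  Juno vs Delta: Juno wins 22–8.
  Juno vs Harbor: Juno wins 20–10.
  Delta vs Harbor: Delta wins 20–10.
Copeland scores (wins − losses):
  Beacon: 0 − 4 = -4
  Apollo: 4 − 0 = 4
  Juno: 3 − 1 = 2
  Delta: 2 − 2 = 0
  Harbor: 1 − 3 = -2
Apollo has the best Copeland score.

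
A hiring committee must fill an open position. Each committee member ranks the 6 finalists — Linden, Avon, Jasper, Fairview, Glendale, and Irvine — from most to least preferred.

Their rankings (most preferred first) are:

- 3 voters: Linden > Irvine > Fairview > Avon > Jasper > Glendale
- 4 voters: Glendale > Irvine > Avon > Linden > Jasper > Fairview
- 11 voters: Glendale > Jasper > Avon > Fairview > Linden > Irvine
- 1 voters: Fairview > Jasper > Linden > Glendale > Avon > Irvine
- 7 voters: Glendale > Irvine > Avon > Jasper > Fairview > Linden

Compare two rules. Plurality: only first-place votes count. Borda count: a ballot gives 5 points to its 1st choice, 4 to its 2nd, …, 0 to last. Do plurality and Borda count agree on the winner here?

Yes

Plurality first-place counts: Linden 3, Avon 0, Jasper 0, Fairview 1, Glendale 22, Irvine 0 → Glendale.
Borda totals: Linden 37, Avon 73, Jasper 69, Fairview 43, Glendale 112, Irvine 56 → Glendale.
The two rules agree on Glendale.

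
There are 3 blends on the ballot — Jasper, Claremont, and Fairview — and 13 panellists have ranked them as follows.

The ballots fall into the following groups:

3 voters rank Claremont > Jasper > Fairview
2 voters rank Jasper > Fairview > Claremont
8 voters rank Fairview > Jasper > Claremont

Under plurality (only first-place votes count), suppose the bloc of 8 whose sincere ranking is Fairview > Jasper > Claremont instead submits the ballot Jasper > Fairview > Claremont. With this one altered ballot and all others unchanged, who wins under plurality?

First-place totals with the altered ballot: Jasper 10, Claremont 3, Fairview 0.
The switch changes the winner from Fairview to Jasper.

Jasper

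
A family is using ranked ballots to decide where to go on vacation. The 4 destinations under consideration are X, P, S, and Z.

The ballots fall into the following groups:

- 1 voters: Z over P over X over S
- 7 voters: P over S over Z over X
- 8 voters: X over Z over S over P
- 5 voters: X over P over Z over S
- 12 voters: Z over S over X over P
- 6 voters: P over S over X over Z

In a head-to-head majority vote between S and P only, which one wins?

S

Ballots ranking S above P: 8+12 = 20.
Ballots ranking P above S: 1+7+5+6 = 19.
S wins the head-to-head, 20–19.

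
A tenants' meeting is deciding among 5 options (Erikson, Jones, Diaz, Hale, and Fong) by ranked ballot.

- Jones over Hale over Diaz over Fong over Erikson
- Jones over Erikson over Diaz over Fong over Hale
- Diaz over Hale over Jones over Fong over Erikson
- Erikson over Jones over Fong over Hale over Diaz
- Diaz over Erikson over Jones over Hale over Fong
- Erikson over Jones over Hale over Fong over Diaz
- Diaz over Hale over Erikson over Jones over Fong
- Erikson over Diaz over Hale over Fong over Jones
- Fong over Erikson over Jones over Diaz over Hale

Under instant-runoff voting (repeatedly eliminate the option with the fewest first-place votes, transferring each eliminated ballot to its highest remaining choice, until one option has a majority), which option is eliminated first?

Hale

Round 1: Erikson 3, Diaz 3, Jones 2, Fong 1, Hale 0. Hale has the fewest and is eliminated.
Round 2: Erikson 3, Diaz 3, Jones 2, Fong 1. Fong has the fewest and is eliminated.
Round 3: Erikson 4, Diaz 3, Jones 2. Jones has the fewest and is eliminated.
Round 4: Erikson 5, Diaz 4. Erikson has a majority.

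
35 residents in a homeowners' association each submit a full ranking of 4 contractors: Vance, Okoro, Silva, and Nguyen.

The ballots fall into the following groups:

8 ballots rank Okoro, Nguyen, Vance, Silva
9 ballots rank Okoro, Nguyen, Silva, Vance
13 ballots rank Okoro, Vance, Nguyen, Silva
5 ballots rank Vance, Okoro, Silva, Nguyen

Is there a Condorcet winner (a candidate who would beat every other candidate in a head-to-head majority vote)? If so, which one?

Okoro

Head-to-head results (35 voters total):
Vance vs Okoro: Okoro wins 30–5.
Vance vs Silva: Vance wins 26–9.
Vance vs Nguyen: Vance wins 18–17.
Okoro vs Silva: Okoro wins 35–0.
Okoro vs Nguyen: Okoro wins 35–0.
Silva vs Nguyen: Nguyen wins 30–5.
Okoro beats each rival — Vance (30–5), Silva (35–0), Nguyen (35–0) — so Okoro is the Condorcet winner.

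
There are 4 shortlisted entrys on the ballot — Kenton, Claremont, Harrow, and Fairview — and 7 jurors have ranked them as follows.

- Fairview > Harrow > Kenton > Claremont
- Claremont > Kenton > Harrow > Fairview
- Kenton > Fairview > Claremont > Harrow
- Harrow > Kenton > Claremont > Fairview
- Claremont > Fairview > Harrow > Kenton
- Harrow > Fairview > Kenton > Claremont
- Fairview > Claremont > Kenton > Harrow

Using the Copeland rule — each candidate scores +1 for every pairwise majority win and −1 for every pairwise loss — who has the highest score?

Fairview

Pairwise results:
  Kenton vs Claremont: Kenton wins 4–3.
  Kenton vs Harrow: Harrow wins 4–3.
  Kenton vs Fairview: Fairview wins 4–3.
  Claremont vs Harrow: Claremont wins 4–3.
  Claremont vs Fairview: Fairview wins 4–3.
  Harrow vs Fairview: Fairview wins 4–3.
Copeland scores (wins − losses):
  Kenton: 1 − 2 = -1
  Claremont: 1 − 2 = -1
  Harrow: 1 − 2 = -1
  Fairview: 3 − 0 = 3
Fairview has the best Copeland score.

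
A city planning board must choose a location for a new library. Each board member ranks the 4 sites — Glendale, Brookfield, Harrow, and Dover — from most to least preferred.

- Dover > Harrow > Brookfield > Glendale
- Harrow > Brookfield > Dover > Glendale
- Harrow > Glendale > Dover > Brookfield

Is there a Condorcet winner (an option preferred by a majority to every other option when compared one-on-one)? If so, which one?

Harrow

Head-to-head results (3 voters total):
Glendale vs Brookfield: Brookfield wins 2–1.
Glendale vs Harrow: Harrow wins 3–0.
Glendale vs Dover: Dover wins 2–1.
Brookfield vs Harrow: Harrow wins 3–0.
Brookfield vs Dover: Dover wins 2–1.
Harrow vs Dover: Harrow wins 2–1.
Harrow beats each rival — Glendale (3–0), Brookfield (3–0), Dover (2–1) — so Harrow is the Condorcet winner.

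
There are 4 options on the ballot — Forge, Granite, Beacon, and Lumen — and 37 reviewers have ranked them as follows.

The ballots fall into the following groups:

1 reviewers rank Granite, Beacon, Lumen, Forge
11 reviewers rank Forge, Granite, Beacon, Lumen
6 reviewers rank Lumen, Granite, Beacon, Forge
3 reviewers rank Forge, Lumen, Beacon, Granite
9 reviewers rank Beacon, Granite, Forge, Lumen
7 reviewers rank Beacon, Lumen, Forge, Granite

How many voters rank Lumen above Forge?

Ballots ranking Lumen above Forge: 1+6+7 = 14.
Ballots ranking Forge above Lumen: 11+3+9 = 23.
So 14 of 37 voters prefer Lumen to Forge.

14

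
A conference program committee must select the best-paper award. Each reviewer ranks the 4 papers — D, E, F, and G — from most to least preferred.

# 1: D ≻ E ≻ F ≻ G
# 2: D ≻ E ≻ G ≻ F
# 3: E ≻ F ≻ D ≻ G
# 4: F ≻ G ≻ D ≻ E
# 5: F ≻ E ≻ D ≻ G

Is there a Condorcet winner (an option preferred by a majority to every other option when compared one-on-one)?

No

Head-to-head results (5 voters total):
D vs E: D wins 3–2.
D vs F: F wins 3–2.
D vs G: D wins 4–1.
E vs F: E wins 3–2.
E vs G: E wins 4–1.
F vs G: F wins 4–1.
No candidate beats all others: D beats E beats F beats D, a majority cycle.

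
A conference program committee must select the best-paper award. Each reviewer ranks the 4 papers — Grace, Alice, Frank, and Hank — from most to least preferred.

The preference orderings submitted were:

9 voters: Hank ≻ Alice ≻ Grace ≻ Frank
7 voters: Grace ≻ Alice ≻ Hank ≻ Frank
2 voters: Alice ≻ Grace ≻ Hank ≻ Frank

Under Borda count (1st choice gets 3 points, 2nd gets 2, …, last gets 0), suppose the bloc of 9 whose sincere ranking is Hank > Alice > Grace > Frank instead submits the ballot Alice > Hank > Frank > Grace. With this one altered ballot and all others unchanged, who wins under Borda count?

Alice

Borda totals with the altered ballot: Grace 25, Alice 47, Frank 9, Hank 27.
The winner is unchanged: still Alice.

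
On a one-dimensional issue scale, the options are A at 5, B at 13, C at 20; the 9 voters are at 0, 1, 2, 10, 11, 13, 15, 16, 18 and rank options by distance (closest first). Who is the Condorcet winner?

With single-peaked preferences on a line, the Condorcet winner is the candidate closest to the median voter.
The median voter (position 11) is closest to B at 13.
Check: B vs A — voters closer to B: 6 of 9.

B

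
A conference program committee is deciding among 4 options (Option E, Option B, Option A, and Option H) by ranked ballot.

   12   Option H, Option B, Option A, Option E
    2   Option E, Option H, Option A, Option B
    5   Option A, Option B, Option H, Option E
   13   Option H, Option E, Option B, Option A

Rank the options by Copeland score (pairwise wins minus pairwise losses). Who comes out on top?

Pairwise results:
  Option E vs Option B: Option B wins 17–15.
  Option E vs Option A: Option A wins 17–15.
  Option E vs Option H: Option H wins 30–2.
  Option B vs Option A: Option B wins 25–7.
  Option B vs Option H: Option H wins 27–5.
  Option A vs Option H: Option H wins 27–5.
Copeland scores (wins − losses):
  Option E: 0 − 3 = -3
  Option B: 2 − 1 = 1
  Option A: 1 − 2 = -1
  Option H: 3 − 0 = 3
Option H has the best Copeland score.

Option H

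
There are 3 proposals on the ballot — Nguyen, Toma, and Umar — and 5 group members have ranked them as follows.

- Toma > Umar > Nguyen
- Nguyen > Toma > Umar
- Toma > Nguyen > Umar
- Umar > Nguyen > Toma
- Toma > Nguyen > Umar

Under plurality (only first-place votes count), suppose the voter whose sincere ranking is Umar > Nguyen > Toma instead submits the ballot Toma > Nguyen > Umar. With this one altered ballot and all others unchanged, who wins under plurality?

Toma

First-place totals with the altered ballot: Nguyen 1, Toma 4, Umar 0.
The winner is unchanged: still Toma.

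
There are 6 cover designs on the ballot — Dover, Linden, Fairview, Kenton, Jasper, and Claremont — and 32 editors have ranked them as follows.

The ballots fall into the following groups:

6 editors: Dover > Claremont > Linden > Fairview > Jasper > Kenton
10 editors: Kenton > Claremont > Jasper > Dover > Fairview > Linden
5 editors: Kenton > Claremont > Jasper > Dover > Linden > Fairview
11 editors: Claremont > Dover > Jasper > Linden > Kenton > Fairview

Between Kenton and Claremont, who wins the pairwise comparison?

Ballots ranking Kenton above Claremont: 10+5 = 15.
Ballots ranking Claremont above Kenton: 6+11 = 17.
Claremont wins the head-to-head, 17–15.

Claremont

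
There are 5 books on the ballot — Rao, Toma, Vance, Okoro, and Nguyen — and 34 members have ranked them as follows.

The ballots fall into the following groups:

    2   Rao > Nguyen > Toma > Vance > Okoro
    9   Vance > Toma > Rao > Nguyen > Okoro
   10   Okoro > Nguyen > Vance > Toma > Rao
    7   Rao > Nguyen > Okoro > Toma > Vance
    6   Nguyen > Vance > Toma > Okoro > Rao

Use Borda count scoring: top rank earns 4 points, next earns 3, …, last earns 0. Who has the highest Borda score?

Borda scores:
  Rao: 2·4 + 9·2 + 10·0 + 7·4 + 6·0 = 54
  Toma: 2·2 + 9·3 + 10·1 + 7·1 + 6·2 = 60
  Vance: 2·1 + 9·4 + 10·2 + 7·0 + 6·3 = 76
  Okoro: 2·0 + 9·0 + 10·4 + 7·2 + 6·1 = 60
  Nguyen: 2·3 + 9·1 + 10·3 + 7·3 + 6·4 = 90
Nguyen has the highest total.

Nguyen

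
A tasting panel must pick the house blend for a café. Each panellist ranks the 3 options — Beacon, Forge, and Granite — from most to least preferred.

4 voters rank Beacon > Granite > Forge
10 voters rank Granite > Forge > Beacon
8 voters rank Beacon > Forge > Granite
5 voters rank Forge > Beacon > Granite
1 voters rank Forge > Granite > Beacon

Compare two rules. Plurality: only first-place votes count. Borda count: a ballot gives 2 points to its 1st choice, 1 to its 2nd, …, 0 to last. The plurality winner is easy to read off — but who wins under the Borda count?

Forge

Plurality first-place counts: Beacon 12, Forge 6, Granite 10 → Beacon.
Borda totals: Beacon 29, Forge 30, Granite 25 → Forge.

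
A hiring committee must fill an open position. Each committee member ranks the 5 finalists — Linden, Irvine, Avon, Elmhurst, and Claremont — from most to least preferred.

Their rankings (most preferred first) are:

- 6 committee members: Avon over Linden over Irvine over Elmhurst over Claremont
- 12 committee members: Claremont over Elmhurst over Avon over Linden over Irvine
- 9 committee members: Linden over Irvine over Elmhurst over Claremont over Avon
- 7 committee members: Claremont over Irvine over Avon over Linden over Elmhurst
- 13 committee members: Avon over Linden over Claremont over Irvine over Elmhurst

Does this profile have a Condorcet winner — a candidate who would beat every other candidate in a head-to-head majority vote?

Head-to-head results (47 voters total):
Linden vs Irvine: Linden wins 40–7.
Linden vs Avon: Avon wins 38–9.
Linden vs Elmhurst: Linden wins 35–12.
Linden vs Claremont: Linden wins 28–19.
Irvine vs Avon: Avon wins 31–16.
Irvine vs Elmhurst: Irvine wins 35–12.
Irvine vs Claremont: Claremont wins 32–15.
Avon vs Elmhurst: Avon wins 26–21.
Avon vs Claremont: Claremont wins 28–19.
Elmhurst vs Claremont: Claremont wins 32–15.
No candidate beats all others: Linden beats Claremont beats Avon beats Linden, a majority cycle.

No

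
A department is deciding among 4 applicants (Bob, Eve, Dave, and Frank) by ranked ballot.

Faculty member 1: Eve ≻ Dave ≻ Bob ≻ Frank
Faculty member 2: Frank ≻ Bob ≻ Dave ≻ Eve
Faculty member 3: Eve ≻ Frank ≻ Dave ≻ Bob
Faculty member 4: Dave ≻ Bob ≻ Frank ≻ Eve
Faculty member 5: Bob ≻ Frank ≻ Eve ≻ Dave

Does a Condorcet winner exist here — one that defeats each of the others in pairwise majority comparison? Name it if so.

No Condorcet winner

Head-to-head results (5 voters total):
Bob vs Eve: Bob wins 3–2.
Bob vs Dave: Dave wins 3–2.
Bob vs Frank: Bob wins 3–2.
Eve vs Dave: Eve wins 3–2.
Eve vs Frank: Frank wins 3–2.
Dave vs Frank: Frank wins 3–2.
No candidate beats all others: Bob beats Eve beats Dave beats Bob, a majority cycle.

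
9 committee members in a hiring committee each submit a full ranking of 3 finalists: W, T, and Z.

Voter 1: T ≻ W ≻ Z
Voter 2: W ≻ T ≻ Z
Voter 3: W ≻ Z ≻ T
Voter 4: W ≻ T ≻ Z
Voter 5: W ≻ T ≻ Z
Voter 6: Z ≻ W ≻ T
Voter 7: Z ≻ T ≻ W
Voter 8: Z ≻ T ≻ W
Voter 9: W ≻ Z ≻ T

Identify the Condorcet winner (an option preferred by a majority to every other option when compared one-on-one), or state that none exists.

Head-to-head results (9 voters total):
W vs T: W wins 6–3.
W vs Z: W wins 6–3.
T vs Z: Z wins 5–4.
W beats each rival — T (6–3), Z (6–3) — so W is the Condorcet winner.

W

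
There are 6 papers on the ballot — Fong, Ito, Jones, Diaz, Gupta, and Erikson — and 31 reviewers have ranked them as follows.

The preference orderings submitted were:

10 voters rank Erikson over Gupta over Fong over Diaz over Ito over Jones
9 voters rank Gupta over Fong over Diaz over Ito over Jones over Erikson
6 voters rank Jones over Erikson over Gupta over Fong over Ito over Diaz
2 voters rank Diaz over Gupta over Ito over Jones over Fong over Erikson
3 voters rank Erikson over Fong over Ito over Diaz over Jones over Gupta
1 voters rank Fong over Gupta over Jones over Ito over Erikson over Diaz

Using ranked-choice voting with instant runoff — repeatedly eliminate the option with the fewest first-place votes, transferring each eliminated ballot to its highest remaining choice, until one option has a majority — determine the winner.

Erikson

Round 1: Erikson 13, Gupta 9, Jones 6, Diaz 2, Fong 1, Ito 0. Ito has the fewest and is eliminated.
Round 2: Erikson 13, Gupta 9, Jones 6, Diaz 2, Fong 1. Fong has the fewest and is eliminated.
Round 3: Erikson 13, Gupta 10, Jones 6, Diaz 2. Diaz has the fewest and is eliminated.
Round 4: Erikson 13, Gupta 12, Jones 6. Jones has the fewest and is eliminated.
Round 5: Erikson 19, Gupta 12. Erikson has a majority.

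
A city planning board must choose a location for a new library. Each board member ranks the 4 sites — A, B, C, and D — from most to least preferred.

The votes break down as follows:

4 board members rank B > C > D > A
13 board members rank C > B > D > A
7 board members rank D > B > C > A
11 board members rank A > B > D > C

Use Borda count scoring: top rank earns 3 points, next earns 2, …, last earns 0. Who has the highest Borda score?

Borda scores:
  A: 4·0 + 13·0 + 7·0 + 11·3 = 33
  B: 4·3 + 13·2 + 7·2 + 11·2 = 74
  C: 4·2 + 13·3 + 7·1 + 11·0 = 54
  D: 4·1 + 13·1 + 7·3 + 11·1 = 49
B has the highest total.

B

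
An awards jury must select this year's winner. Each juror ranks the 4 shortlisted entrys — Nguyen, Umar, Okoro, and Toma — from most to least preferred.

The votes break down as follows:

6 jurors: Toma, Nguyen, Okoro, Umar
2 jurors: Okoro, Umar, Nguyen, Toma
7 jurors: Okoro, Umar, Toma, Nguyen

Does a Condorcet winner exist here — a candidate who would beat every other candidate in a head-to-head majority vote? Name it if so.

Okoro

Head-to-head results (15 voters total):
Nguyen vs Umar: Umar wins 9–6.
Nguyen vs Okoro: Okoro wins 9–6.
Nguyen vs Toma: Toma wins 13–2.
Umar vs Okoro: Okoro wins 15–0.
Umar vs Toma: Umar wins 9–6.
Okoro vs Toma: Okoro wins 9–6.
Okoro beats each rival — Nguyen (9–6), Umar (15–0), Toma (9–6) — so Okoro is the Condorcet winner.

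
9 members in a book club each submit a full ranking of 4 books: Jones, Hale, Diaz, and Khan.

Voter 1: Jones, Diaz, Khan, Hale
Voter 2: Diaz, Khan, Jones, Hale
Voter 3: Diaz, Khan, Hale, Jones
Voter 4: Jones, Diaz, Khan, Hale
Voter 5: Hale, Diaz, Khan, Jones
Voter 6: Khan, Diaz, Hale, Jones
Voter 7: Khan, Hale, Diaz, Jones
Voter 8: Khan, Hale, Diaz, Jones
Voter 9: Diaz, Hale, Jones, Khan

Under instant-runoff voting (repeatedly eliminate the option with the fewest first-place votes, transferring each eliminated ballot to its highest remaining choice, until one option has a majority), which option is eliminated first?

Hale

Round 1: Diaz 3, Khan 3, Jones 2, Hale 1. Hale has the fewest and is eliminated.
Round 2: Diaz 4, Khan 3, Jones 2. Jones has the fewest and is eliminated.
Round 3: Diaz 6, Khan 3. Diaz has a majority.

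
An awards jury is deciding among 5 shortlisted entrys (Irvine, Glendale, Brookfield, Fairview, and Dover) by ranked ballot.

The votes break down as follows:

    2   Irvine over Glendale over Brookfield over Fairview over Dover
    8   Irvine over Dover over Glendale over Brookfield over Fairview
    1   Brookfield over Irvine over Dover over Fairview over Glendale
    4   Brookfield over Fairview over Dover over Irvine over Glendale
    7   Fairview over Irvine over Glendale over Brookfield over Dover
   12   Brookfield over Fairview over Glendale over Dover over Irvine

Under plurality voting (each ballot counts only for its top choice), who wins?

First-place vote totals:
  Irvine: 10
  Glendale: 0
  Brookfield: 17
  Fairview: 7
  Dover: 0
Brookfield has the most first-place votes.

Brookfield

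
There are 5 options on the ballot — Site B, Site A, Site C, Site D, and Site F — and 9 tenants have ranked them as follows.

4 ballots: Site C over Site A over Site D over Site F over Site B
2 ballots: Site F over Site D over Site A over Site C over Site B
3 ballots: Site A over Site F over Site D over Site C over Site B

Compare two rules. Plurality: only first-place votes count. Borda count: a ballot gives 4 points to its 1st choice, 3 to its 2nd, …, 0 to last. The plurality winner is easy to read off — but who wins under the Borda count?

Site A

Plurality first-place counts: Site B 0, Site A 3, Site C 4, Site D 0, Site F 2 → Site C.
Borda totals: Site B 0, Site A 28, Site C 21, Site D 20, Site F 21 → Site A.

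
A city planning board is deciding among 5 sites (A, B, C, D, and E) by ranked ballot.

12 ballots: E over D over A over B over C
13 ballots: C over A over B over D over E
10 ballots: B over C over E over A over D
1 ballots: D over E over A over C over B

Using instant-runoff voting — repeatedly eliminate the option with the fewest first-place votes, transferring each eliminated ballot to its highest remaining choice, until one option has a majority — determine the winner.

C

Round 1: C 13, E 12, B 10, D 1, A 0. A has the fewest and is eliminated.
Round 2: C 13, E 12, B 10, D 1. D has the fewest and is eliminated.
Round 3: C 13, E 13, B 10. B has the fewest and is eliminated.
Round 4: C 23, E 13. C has a majority.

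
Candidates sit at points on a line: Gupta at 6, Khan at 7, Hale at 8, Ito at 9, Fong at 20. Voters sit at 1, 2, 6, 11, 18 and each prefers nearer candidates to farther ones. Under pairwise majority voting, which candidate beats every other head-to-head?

Gupta

With single-peaked preferences on a line, the Condorcet winner is the candidate closest to the median voter.
The median voter (position 6) is closest to Gupta at 6.
Check: Gupta vs Ito — voters closer to Gupta: 3 of 5.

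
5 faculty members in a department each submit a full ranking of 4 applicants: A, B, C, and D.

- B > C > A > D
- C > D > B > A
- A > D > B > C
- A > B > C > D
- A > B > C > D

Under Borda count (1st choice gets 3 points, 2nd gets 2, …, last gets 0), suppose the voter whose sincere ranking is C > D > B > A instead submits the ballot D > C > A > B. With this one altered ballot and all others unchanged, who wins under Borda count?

Borda totals with the altered ballot: A 11, B 8, C 6, D 5.
The winner is unchanged: still A.

A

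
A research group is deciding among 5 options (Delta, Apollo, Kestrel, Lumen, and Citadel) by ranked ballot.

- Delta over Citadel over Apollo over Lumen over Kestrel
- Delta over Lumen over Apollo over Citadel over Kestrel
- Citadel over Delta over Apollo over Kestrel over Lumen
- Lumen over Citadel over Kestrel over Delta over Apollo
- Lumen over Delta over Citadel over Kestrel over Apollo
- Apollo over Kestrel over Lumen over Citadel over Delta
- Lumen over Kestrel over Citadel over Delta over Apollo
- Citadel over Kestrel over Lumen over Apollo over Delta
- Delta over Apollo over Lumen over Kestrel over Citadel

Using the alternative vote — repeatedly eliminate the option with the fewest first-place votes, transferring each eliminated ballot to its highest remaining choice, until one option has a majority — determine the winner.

Lumen

Round 1: Delta 3, Lumen 3, Citadel 2, Apollo 1, Kestrel 0. Kestrel has the fewest and is eliminated.
Round 2: Delta 3, Lumen 3, Citadel 2, Apollo 1. Apollo has the fewest and is eliminated.
Round 3: Lumen 4, Delta 3, Citadel 2. Citadel has the fewest and is eliminated.
Round 4: Lumen 5, Delta 4. Lumen has a majority.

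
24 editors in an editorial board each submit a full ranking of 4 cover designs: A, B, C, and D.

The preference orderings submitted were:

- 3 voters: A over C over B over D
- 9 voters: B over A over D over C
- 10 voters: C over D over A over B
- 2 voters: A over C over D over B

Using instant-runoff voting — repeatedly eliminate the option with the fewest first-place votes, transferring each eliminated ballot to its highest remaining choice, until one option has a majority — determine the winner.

C

Round 1: C 10, B 9, A 5, D 0. D has the fewest and is eliminated.
Round 2: C 10, B 9, A 5. A has the fewest and is eliminated.
Round 3: C 15, B 9. C has a majority.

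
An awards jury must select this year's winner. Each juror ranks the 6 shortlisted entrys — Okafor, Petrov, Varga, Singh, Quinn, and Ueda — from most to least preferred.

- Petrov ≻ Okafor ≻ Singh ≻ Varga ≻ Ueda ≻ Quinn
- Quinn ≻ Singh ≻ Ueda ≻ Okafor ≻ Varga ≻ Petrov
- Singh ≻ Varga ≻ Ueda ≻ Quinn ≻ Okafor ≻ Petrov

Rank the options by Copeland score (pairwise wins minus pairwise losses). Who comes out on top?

Pairwise results:
  Okafor vs Petrov: Okafor wins 2–1.
  Okafor vs Varga: Okafor wins 2–1.
  Okafor vs Singh: Singh wins 2–1.
  Okafor vs Quinn: Quinn wins 2–1.
  Okafor vs Ueda: Ueda wins 2–1.
  Petrov vs Varga: Varga wins 2–1.
  Petrov vs Singh: Singh wins 2–1.
  Petrov vs Quinn: Quinn wins 2–1.
  Petrov vs Ueda: Ueda wins 2–1.
  Varga vs Singh: Singh wins 3–0.
  Varga vs Quinn: Varga wins 2–1.
  Varga vs Ueda: Varga wins 2–1.
  Singh vs Quinn: Singh wins 2–1.
  Singh vs Ueda: Singh wins 3–0.
  Quinn vs Ueda: Ueda wins 2–1.
Copeland scores (wins − losses):
  Okafor: 2 − 3 = -1
  Petrov: 0 − 5 = -5
  Varga: 3 − 2 = 1
  Singh: 5 − 0 = 5
  Quinn: 2 − 3 = -1
  Ueda: 3 − 2 = 1
Singh has the best Copeland score.

Singh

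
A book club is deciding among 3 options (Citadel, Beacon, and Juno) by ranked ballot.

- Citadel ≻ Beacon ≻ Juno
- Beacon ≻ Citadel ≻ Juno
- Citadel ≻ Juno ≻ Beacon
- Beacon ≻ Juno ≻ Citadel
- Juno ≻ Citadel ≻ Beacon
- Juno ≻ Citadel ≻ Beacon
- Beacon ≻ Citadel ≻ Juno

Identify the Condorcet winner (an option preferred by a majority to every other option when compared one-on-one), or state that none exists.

Citadel

Head-to-head results (7 voters total):
Citadel vs Beacon: Citadel wins 4–3.
Citadel vs Juno: Citadel wins 4–3.
Beacon vs Juno: Beacon wins 4–3.
Citadel beats each rival — Beacon (4–3), Juno (4–3) — so Citadel is the Condorcet winner.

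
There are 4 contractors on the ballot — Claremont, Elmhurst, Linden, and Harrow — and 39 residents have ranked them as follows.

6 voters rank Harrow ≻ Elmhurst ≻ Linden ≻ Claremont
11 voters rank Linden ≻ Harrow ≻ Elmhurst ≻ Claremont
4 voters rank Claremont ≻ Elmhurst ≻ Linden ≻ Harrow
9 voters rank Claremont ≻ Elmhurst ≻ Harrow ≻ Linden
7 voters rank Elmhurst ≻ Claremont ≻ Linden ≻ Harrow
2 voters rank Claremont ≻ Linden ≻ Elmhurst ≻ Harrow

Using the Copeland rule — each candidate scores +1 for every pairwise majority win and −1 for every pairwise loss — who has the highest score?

Elmhurst

Pairwise results:
  Claremont vs Elmhurst: Elmhurst wins 24–15.
  Claremont vs Linden: Claremont wins 22–17.
  Claremont vs Harrow: Claremont wins 22–17.
  Elmhurst vs Linden: Elmhurst wins 26–13.
  Elmhurst vs Harrow: Elmhurst wins 22–17.
  Linden vs Harrow: Linden wins 24–15.
Copeland scores (wins − losses):
  Claremont: 2 − 1 = 1
  Elmhurst: 3 − 0 = 3
  Linden: 1 − 2 = -1
  Harrow: 0 − 3 = -3
Elmhurst has the best Copeland score.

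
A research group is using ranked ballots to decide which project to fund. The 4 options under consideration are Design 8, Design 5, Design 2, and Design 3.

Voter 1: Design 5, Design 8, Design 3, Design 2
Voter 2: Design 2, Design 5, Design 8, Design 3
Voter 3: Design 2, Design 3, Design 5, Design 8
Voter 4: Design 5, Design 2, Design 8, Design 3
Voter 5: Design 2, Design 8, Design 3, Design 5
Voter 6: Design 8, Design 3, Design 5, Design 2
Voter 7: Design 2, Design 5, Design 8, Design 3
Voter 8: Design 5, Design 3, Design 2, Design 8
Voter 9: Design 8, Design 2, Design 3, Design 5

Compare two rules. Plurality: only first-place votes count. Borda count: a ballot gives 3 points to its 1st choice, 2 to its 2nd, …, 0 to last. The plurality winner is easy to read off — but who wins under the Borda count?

Design 2

Plurality first-place counts: Design 8 2, Design 5 3, Design 2 4, Design 3 0 → Design 2.
Borda totals: Design 8 13, Design 5 15, Design 2 17, Design 3 9 → Design 2.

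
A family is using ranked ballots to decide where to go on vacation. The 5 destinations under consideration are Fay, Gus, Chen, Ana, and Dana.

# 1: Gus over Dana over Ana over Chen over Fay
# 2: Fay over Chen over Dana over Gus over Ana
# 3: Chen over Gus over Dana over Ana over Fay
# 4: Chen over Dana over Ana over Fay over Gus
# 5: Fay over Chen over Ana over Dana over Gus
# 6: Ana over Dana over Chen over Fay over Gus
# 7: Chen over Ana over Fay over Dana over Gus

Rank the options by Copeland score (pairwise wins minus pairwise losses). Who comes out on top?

Pairwise results:
  Fay vs Gus: Fay wins 5–2.
  Fay vs Chen: Chen wins 5–2.
  Fay vs Ana: Ana wins 5–2.
  Fay vs Dana: Dana wins 4–3.
  Gus vs Chen: Chen wins 6–1.
  Gus vs Ana: Ana wins 4–3.
  Gus vs Dana: Dana wins 5–2.
  Chen vs Ana: Chen wins 5–2.
  Chen vs Dana: Chen wins 5–2.
  Ana vs Dana: Dana wins 4–3.
Copeland scores (wins − losses):
  Fay: 1 − 3 = -2
  Gus: 0 − 4 = -4
  Chen: 4 − 0 = 4
  Ana: 2 − 2 = 0
  Dana: 3 − 1 = 2
Chen has the best Copeland score.

Chen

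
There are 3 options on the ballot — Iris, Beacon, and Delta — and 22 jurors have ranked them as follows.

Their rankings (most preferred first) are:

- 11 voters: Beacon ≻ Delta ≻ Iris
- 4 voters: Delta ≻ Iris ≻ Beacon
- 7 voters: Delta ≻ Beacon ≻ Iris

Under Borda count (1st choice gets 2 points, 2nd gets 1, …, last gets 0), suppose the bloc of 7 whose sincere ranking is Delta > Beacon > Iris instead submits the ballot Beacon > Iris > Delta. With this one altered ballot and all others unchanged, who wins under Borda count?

Beacon

Borda totals with the altered ballot: Iris 11, Beacon 36, Delta 19.
The switch changes the winner from Delta to Beacon.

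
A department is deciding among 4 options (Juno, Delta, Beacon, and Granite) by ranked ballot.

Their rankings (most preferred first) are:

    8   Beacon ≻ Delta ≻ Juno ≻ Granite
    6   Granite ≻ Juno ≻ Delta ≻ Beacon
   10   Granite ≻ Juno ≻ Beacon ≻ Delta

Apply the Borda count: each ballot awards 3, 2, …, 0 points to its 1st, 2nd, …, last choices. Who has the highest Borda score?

Borda scores:
  Juno: 8·1 + 6·2 + 10·2 = 40
  Delta: 8·2 + 6·1 + 10·0 = 22
  Beacon: 8·3 + 6·0 + 10·1 = 34
  Granite: 8·0 + 6·3 + 10·3 = 48
Granite has the highest total.

Granite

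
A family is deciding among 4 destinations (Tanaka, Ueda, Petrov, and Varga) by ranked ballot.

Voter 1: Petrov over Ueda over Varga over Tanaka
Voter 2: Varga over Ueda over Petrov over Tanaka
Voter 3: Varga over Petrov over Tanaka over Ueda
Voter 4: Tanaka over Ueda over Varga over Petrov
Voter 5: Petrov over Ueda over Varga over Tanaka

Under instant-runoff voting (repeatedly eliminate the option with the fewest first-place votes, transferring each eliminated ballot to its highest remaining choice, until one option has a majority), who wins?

Round 1: Petrov 2, Varga 2, Tanaka 1, Ueda 0. Ueda has the fewest and is eliminated.
Round 2: Petrov 2, Varga 2, Tanaka 1. Tanaka has the fewest and is eliminated.
Round 3: Varga 3, Petrov 2. Varga has a majority.

Varga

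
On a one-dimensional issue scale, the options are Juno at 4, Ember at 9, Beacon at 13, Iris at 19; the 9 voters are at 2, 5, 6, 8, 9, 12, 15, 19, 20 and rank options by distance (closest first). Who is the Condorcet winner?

With single-peaked preferences on a line, the Condorcet winner is the candidate closest to the median voter.
The median voter (position 9) is closest to Ember at 9.
Check: Ember vs Beacon — voters closer to Ember: 5 of 9.

Ember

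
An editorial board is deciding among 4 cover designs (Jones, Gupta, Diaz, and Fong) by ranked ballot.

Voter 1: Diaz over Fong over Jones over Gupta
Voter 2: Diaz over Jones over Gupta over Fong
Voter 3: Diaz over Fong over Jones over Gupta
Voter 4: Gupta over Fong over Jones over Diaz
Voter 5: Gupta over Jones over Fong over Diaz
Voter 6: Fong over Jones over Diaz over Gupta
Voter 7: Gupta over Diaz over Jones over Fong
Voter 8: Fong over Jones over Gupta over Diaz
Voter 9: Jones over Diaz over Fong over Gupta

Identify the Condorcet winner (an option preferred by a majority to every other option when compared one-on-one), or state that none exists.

None — there is no Condorcet winner

Head-to-head results (9 voters total):
Jones vs Gupta: Jones wins 6–3.
Jones vs Diaz: Jones wins 5–4.
Jones vs Fong: Fong wins 5–4.
Gupta vs Diaz: Diaz wins 5–4.
Gupta vs Fong: Fong wins 5–4.
Diaz vs Fong: Diaz wins 5–4.
No candidate beats all others: Jones beats Diaz beats Fong beats Jones, a majority cycle.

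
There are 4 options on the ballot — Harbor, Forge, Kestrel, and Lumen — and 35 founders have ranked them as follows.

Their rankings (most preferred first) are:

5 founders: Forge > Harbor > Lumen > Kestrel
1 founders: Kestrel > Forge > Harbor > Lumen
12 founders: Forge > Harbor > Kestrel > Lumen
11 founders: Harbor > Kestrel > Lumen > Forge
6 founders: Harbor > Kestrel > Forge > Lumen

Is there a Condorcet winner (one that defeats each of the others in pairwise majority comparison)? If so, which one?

None — there is no Condorcet winner

Head-to-head results (35 voters total):
Harbor vs Forge: Forge wins 18–17.
Harbor vs Kestrel: Harbor wins 34–1.
Harbor vs Lumen: Harbor wins 35–0.
Forge vs Kestrel: Kestrel wins 18–17.
Forge vs Lumen: Forge wins 24–11.
Kestrel vs Lumen: Kestrel wins 30–5.
No candidate beats all others: Harbor beats Kestrel beats Forge beats Harbor, a majority cycle.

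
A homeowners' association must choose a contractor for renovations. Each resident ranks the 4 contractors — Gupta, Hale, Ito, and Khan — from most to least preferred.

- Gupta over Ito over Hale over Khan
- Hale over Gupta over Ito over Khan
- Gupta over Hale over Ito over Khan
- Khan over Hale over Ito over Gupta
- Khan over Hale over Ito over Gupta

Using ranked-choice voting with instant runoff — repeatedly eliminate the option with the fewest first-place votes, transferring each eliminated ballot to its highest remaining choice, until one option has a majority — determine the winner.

Gupta

Round 1: Gupta 2, Khan 2, Hale 1, Ito 0. Ito has the fewest and is eliminated.
Round 2: Gupta 2, Khan 2, Hale 1. Hale has the fewest and is eliminated.
Round 3: Gupta 3, Khan 2. Gupta has a majority.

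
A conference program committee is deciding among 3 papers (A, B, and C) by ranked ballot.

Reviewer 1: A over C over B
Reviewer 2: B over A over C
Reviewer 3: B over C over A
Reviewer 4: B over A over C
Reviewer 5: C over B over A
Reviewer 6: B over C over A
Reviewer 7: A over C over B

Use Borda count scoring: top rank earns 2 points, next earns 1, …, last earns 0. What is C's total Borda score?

6

Borda scores:
  A: 2 + 1 + 0 + 1 + 0 + 0 + 2 = 6
  B: 0 + 2 + 2 + 2 + 1 + 2 + 0 = 9
  C: 1 + 0 + 1 + 0 + 2 + 1 + 1 = 6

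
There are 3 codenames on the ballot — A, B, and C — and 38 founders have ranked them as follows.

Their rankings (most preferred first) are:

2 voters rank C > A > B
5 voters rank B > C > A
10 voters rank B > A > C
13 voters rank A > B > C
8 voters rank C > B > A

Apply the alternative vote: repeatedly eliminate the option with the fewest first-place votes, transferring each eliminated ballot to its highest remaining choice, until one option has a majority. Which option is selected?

Round 1: B 15, A 13, C 10. C has the fewest and is eliminated.
Round 2: B 23, A 15. B has a majority.

B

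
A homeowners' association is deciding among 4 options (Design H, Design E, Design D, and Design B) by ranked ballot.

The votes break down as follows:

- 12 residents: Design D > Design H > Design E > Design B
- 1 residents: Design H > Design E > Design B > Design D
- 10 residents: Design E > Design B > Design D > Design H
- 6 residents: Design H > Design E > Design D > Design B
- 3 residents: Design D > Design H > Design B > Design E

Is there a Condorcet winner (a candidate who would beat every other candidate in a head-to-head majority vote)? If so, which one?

No Condorcet winner

Head-to-head results (32 voters total):
Design H vs Design E: Design H wins 22–10.
Design H vs Design D: Design D wins 25–7.
Design H vs Design B: Design H wins 22–10.
Design E vs Design D: Design E wins 17–15.
Design E vs Design B: Design E wins 29–3.
Design D vs Design B: Design D wins 21–11.
No candidate beats all others: Design H beats Design E beats Design D beats Design H, a majority cycle.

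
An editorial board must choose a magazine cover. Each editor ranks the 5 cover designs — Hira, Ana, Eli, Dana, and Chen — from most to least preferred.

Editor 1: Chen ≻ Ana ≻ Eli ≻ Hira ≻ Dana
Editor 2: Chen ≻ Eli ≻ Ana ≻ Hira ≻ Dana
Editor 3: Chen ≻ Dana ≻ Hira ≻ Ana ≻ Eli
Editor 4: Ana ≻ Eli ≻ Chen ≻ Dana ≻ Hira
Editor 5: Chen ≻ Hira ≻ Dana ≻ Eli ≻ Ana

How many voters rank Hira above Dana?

Ballots ranking Hira above Dana: 3.
Ballots ranking Dana above Hira: 2.
So 3 of 5 voters prefer Hira to Dana.

3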